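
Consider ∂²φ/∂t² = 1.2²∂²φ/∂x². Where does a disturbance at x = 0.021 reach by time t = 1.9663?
Domain of influence: [-2.33856, 2.38056]. Data at x = 0.021 spreads outward at speed 1.2.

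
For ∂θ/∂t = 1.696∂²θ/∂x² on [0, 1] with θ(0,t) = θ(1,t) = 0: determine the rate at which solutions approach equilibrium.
Eigenvalues: λₙ = 1.696n²π².
First three modes:
  n=1: λ₁ = 1.696π² ≈ 16.739
  n=2: λ₂ = 6.784π² ≈ 66.955 (4× faster decay)
  n=3: λ₃ = 15.264π² ≈ 150.65 (9× faster decay)
As t → ∞, higher modes decay exponentially faster. The n=1 mode dominates: θ ~ c₁ sin(πx) e^{-λ₁t}.
Decay rate: λ₁ = 1.696π² ≈ 16.739.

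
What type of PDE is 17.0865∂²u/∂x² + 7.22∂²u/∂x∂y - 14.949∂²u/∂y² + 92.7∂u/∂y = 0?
With A = 17.0865, B = 7.22, C = -14.949, the discriminant is 1073.832754. This is a hyperbolic PDE.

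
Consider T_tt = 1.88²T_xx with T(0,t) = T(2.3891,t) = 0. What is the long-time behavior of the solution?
As t → ∞, T oscillates (no decay). Energy is conserved; the solution oscillates indefinitely as standing waves.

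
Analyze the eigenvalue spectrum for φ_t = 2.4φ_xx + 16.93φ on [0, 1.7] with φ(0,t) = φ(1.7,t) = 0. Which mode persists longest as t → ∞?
Eigenvalues: λₙ = 2.4n²π²/1.7² - 16.93.
First three modes:
  n=1: λ₁ = 2.4π²/1.7² - 16.93 ≈ -8.734
  n=2: λ₂ = 9.6π²/1.7² - 16.93 ≈ 15.855
  n=3: λ₃ = 21.6π²/1.7² - 16.93 ≈ 56.836
Since 2.4π²/1.7² ≈ 8.196 < 16.93, λ₁ < 0.
The n=1 mode grows fastest (−λₙ is largest for n=1) → dominates.
Asymptotic: φ ~ c₁ sin(πx/1.7) e^{8.734t} (exponential growth at rate −λ₁ ≈ 8.734).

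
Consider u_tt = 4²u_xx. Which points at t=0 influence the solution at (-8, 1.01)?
Domain of dependence: [-12.04, -3.96]. Signals travel at speed 4, so data within |x - -8| ≤ 4·1.01 = 4.04 can reach the point.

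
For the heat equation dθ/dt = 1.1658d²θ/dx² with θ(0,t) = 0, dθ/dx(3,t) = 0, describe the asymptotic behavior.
θ → 0. Heat escapes through the Dirichlet boundary.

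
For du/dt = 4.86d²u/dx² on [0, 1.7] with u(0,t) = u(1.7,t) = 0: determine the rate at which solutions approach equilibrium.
Eigenvalues: λₙ = 4.86n²π²/1.7².
First three modes:
  n=1: λ₁ = 4.86π²/1.7² ≈ 16.597
  n=2: λ₂ = 19.44π²/1.7² ≈ 66.389 (4× faster decay)
  n=3: λ₃ = 43.74π²/1.7² ≈ 149.376 (9× faster decay)
As t → ∞, higher modes decay exponentially faster. The n=1 mode dominates: u ~ c₁ sin(πx/1.7) e^{-λ₁t}.
Decay rate: λ₁ = 4.86π²/1.7² ≈ 16.597.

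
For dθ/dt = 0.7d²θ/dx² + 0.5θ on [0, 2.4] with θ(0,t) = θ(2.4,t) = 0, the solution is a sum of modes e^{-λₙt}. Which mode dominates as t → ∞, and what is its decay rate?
Eigenvalues: λₙ = 0.7n²π²/2.4² - 0.5.
First three modes:
  n=1: λ₁ = 0.7π²/2.4² - 0.5 ≈ 0.699
  n=2: λ₂ = 2.8π²/2.4² - 0.5 ≈ 4.298
  n=3: λ₃ = 6.3π²/2.4² - 0.5 ≈ 10.295
Since 0.7π²/2.4² ≈ 1.199 > 0.5, all λₙ > 0.
The n=1 mode decays slowest → dominates as t → ∞.
Asymptotic: θ ~ c₁ sin(πx/2.4) e^{-λ₁t} with decay rate λ₁ ≈ 0.699.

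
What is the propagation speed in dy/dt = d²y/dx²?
Infinite. The heat equation is parabolic, not hyperbolic, so disturbances propagate instantly.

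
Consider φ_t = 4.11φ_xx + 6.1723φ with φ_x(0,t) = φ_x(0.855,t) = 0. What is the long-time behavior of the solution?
As t → ∞, φ grows unboundedly. With Neumann BCs the constant mode has diffusion eigenvalue 0, so any r > 0 makes it grow like e^(6.1723t); solution grows exponentially.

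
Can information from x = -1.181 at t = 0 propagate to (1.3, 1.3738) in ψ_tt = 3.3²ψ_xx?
Yes. The domain of dependence is [-3.23354, 5.83354], and -1.181 ∈ [-3.23354, 5.83354].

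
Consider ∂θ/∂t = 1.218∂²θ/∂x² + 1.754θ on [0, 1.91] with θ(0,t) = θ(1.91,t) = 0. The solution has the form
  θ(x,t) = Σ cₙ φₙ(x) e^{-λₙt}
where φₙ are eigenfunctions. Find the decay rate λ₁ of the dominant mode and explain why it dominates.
Eigenvalues: λₙ = 1.218n²π²/1.91² - 1.754.
First three modes:
  n=1: λ₁ = 1.218π²/1.91² - 1.754 ≈ 1.541
  n=2: λ₂ = 4.872π²/1.91² - 1.754 ≈ 11.427
  n=3: λ₃ = 10.962π²/1.91² - 1.754 ≈ 27.903
Since 1.218π²/1.91² ≈ 3.295 > 1.754, all λₙ > 0.
The n=1 mode decays slowest → dominates as t → ∞.
Asymptotic: θ ~ c₁ sin(πx/1.91) e^{-λ₁t} with decay rate λ₁ ≈ 1.541.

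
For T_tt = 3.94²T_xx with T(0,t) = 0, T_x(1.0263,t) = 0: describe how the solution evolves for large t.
T oscillates (no decay). Energy is conserved; the solution oscillates indefinitely as standing waves.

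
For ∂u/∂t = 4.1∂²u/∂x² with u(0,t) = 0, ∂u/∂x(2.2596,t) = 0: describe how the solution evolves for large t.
u → 0. Heat escapes through the Dirichlet boundary.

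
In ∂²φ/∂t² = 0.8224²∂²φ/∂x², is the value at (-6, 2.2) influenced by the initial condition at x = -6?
Yes. The domain of dependence is [-7.80928, -4.19072], and -6 ∈ [-7.80928, -4.19072].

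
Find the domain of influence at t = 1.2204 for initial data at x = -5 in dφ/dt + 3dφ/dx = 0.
At x = -1.3388. The characteristic carries data from (-5, 0) to (-1.3388, 1.2204).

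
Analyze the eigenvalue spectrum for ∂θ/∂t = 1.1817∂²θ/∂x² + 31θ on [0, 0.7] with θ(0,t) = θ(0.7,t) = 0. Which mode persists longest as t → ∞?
Eigenvalues: λₙ = 1.1817n²π²/0.7² - 31.
First three modes:
  n=1: λ₁ = 1.1817π²/0.7² - 31 ≈ -7.198
  n=2: λ₂ = 4.7268π²/0.7² - 31 ≈ 64.207
  n=3: λ₃ = 10.6353π²/0.7² - 31 ≈ 183.217
Since 1.1817π²/0.7² ≈ 23.802 < 31, λ₁ < 0.
The n=1 mode grows fastest (−λₙ is largest for n=1) → dominates.
Asymptotic: θ ~ c₁ sin(πx/0.7) e^{7.198t} (exponential growth at rate −λ₁ ≈ 7.198).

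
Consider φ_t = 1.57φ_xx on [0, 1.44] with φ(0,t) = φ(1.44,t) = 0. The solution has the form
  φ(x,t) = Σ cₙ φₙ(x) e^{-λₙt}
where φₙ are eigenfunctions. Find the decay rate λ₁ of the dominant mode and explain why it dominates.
Eigenvalues: λₙ = 1.57n²π²/1.44².
First three modes:
  n=1: λ₁ = 1.57π²/1.44² ≈ 7.473
  n=2: λ₂ = 6.28π²/1.44² ≈ 29.891 (4× faster decay)
  n=3: λ₃ = 14.13π²/1.44² ≈ 67.254 (9× faster decay)
As t → ∞, higher modes decay exponentially faster. The n=1 mode dominates: φ ~ c₁ sin(πx/1.44) e^{-λ₁t}.
Decay rate: λ₁ = 1.57π²/1.44² ≈ 7.473.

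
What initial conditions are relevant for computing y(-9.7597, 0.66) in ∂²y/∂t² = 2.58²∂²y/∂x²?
Domain of dependence: [-11.4625, -8.0569]. Signals travel at speed 2.58, so data within |x - -9.7597| ≤ 2.58·0.66 = 1.7028 can reach the point.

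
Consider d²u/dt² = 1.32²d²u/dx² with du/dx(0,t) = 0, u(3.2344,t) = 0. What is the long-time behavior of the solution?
As t → ∞, u oscillates (no decay). Energy is conserved; the solution oscillates indefinitely as standing waves.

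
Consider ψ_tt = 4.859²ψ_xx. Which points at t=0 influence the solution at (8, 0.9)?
Domain of dependence: [3.6269, 12.3731]. Signals travel at speed 4.859, so data within |x - 8| ≤ 4.859·0.9 = 4.3731 can reach the point.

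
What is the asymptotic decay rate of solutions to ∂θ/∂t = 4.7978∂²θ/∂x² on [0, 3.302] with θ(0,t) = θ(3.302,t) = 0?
Eigenvalues: λₙ = 4.7978n²π²/3.302².
First three modes:
  n=1: λ₁ = 4.7978π²/3.302² ≈ 4.343
  n=2: λ₂ = 19.1912π²/3.302² ≈ 17.372 (4× faster decay)
  n=3: λ₃ = 43.1802π²/3.302² ≈ 39.087 (9× faster decay)
As t → ∞, higher modes decay exponentially faster. The n=1 mode dominates: θ ~ c₁ sin(πx/3.302) e^{-λ₁t}.
Decay rate: λ₁ = 4.7978π²/3.302² ≈ 4.343.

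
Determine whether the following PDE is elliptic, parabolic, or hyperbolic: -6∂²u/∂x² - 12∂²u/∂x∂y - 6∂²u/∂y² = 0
Coefficients: A = -6, B = -12, C = -6. B² - 4AC = 0, which is zero, so the equation is parabolic.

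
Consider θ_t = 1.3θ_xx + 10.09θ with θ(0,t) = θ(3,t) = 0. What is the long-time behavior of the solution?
As t → ∞, θ grows unboundedly. Reaction dominates diffusion (r=10.09 > κπ²/L²≈1.43); solution grows exponentially.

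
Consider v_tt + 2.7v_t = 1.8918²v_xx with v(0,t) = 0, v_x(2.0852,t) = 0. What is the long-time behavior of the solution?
As t → ∞, v → 0. Damping (γ=2.7) dissipates energy; oscillations decay exponentially.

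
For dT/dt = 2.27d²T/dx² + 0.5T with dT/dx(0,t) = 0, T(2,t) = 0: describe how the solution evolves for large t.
T → 0. Diffusion dominates reaction (r=0.5 < κπ²/(4L²)≈1.4); solution decays.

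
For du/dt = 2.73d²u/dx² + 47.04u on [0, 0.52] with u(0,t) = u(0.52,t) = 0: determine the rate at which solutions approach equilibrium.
Eigenvalues: λₙ = 2.73n²π²/0.52² - 47.04.
First three modes:
  n=1: λ₁ = 2.73π²/0.52² - 47.04 ≈ 52.605
  n=2: λ₂ = 10.92π²/0.52² - 47.04 ≈ 351.54
  n=3: λ₃ = 24.57π²/0.52² - 47.04 ≈ 849.765
Since 2.73π²/0.52² ≈ 99.645 > 47.04, all λₙ > 0.
The n=1 mode decays slowest → dominates as t → ∞.
Asymptotic: u ~ c₁ sin(πx/0.52) e^{-λ₁t} with decay rate λ₁ ≈ 52.605.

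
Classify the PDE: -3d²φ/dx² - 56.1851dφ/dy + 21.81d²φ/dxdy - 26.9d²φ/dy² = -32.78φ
Rewriting in standard form: -3d²φ/dx² + 21.81d²φ/dxdy - 26.9d²φ/dy² - 56.1851dφ/dy + 32.78φ = 0. A = -3, B = 21.81, C = -26.9. Discriminant B² - 4AC = 152.8761. Since 152.8761 > 0, hyperbolic.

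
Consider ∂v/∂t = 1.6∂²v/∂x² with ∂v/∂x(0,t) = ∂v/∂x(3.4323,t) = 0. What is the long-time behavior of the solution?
As t → ∞, v → constant (steady state). Heat is conserved (no flux at boundaries); solution approaches the spatial average.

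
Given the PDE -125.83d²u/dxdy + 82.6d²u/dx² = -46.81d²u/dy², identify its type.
Rewriting in standard form: 82.6d²u/dx² - 125.83d²u/dxdy + 46.81d²u/dy² = 0. The second-order coefficients are A = 82.6, B = -125.83, C = 46.81. Since B² - 4AC = 367.1649 > 0, this is a hyperbolic PDE.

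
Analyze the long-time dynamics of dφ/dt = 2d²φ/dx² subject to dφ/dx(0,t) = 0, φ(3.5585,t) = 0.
Long-time behavior: φ → 0. Heat escapes through the Dirichlet boundary.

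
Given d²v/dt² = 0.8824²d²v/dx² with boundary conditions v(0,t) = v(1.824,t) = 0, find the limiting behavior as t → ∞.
v oscillates (no decay). Energy is conserved; the solution oscillates indefinitely as standing waves.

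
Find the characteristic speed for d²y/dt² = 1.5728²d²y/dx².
Speed = 1.5728. Information travels along characteristics x = x₀ ± 1.5728t.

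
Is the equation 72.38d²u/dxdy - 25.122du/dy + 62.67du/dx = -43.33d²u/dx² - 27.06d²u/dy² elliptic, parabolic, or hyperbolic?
Rewriting in standard form: 43.33d²u/dx² + 72.38d²u/dxdy + 27.06d²u/dy² + 62.67du/dx - 25.122du/dy = 0. Computing B² - 4AC with A = 43.33, B = 72.38, C = 27.06: discriminant = 548.8252 (positive). Answer: hyperbolic.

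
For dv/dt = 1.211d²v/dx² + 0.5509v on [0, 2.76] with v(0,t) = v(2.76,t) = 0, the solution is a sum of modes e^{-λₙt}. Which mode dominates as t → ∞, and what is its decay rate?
Eigenvalues: λₙ = 1.211n²π²/2.76² - 0.5509.
First three modes:
  n=1: λ₁ = 1.211π²/2.76² - 0.5509 ≈ 1.018
  n=2: λ₂ = 4.844π²/2.76² - 0.5509 ≈ 5.725
  n=3: λ₃ = 10.899π²/2.76² - 0.5509 ≈ 13.57
Since 1.211π²/2.76² ≈ 1.569 > 0.5509, all λₙ > 0.
The n=1 mode decays slowest → dominates as t → ∞.
Asymptotic: v ~ c₁ sin(πx/2.76) e^{-λ₁t} with decay rate λ₁ ≈ 1.018.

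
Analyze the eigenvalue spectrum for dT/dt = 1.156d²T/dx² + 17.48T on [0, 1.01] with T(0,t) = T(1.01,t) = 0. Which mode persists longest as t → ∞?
Eigenvalues: λₙ = 1.156n²π²/1.01² - 17.48.
First three modes:
  n=1: λ₁ = 1.156π²/1.01² - 17.48 ≈ -6.296
  n=2: λ₂ = 4.624π²/1.01² - 17.48 ≈ 27.258
  n=3: λ₃ = 10.404π²/1.01² - 17.48 ≈ 83.18
Since 1.156π²/1.01² ≈ 11.184 < 17.48, λ₁ < 0.
The n=1 mode grows fastest (−λₙ is largest for n=1) → dominates.
Asymptotic: T ~ c₁ sin(πx/1.01) e^{6.296t} (exponential growth at rate −λ₁ ≈ 6.296).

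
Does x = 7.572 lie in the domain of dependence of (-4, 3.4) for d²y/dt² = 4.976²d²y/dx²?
Yes. The domain of dependence is [-20.9184, 12.9184], and 7.572 ∈ [-20.9184, 12.9184].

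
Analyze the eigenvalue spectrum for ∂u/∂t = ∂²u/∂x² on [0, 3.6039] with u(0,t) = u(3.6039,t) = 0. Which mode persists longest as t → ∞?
Eigenvalues: λₙ = n²π²/3.6039².
First three modes:
  n=1: λ₁ = π²/3.6039² ≈ 0.76
  n=2: λ₂ = 4π²/3.6039² ≈ 3.04 (4× faster decay)
  n=3: λ₃ = 9π²/3.6039² ≈ 6.839 (9× faster decay)
As t → ∞, higher modes decay exponentially faster. The n=1 mode dominates: u ~ c₁ sin(πx/3.6039) e^{-λ₁t}.
Decay rate: λ₁ = π²/3.6039² ≈ 0.76.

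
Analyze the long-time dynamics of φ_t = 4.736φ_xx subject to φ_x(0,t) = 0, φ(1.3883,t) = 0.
Long-time behavior: φ → 0. Heat escapes through the Dirichlet boundary.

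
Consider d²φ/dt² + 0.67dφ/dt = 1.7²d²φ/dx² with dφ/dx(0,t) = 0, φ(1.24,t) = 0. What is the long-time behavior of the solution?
As t → ∞, φ → 0. Damping (γ=0.67) dissipates energy; oscillations decay exponentially.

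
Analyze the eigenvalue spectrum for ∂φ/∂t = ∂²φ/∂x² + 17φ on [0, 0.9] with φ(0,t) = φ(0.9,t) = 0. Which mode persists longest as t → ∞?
Eigenvalues: λₙ = n²π²/0.9² - 17.
First three modes:
  n=1: λ₁ = π²/0.9² - 17 ≈ -4.815
  n=2: λ₂ = 4π²/0.9² - 17 ≈ 31.739
  n=3: λ₃ = 9π²/0.9² - 17 ≈ 92.662
Since π²/0.9² ≈ 12.185 < 17, λ₁ < 0.
The n=1 mode grows fastest (−λₙ is largest for n=1) → dominates.
Asymptotic: φ ~ c₁ sin(πx/0.9) e^{4.815t} (exponential growth at rate −λ₁ ≈ 4.815).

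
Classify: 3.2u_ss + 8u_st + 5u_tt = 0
Parabolic (discriminant = 0).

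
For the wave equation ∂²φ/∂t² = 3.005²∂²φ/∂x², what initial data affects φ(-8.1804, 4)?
Domain of dependence: [-20.2004, 3.8396]. Signals travel at speed 3.005, so data within |x - -8.1804| ≤ 3.005·4 = 12.02 can reach the point.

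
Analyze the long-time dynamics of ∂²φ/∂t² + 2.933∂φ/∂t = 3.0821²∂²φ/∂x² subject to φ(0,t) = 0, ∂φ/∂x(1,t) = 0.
Long-time behavior: φ → 0. Damping (γ=2.933) dissipates energy; oscillations decay exponentially.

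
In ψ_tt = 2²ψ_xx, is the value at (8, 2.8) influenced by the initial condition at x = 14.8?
No. The domain of dependence is [2.4, 13.6], and 14.8 is outside this interval.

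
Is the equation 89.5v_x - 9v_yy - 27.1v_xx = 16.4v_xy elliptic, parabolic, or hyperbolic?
Rewriting in standard form: -27.1v_xx - 16.4v_xy - 9v_yy + 89.5v_x = 0. Computing B² - 4AC with A = -27.1, B = -16.4, C = -9: discriminant = -706.64 (negative). Answer: elliptic.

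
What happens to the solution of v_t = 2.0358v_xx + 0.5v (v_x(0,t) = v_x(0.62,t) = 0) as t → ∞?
v grows unboundedly. With Neumann BCs the constant mode has diffusion eigenvalue 0, so any r > 0 makes it grow like e^(0.5t); solution grows exponentially.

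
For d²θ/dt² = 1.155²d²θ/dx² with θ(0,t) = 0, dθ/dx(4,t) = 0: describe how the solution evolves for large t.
θ oscillates (no decay). Energy is conserved; the solution oscillates indefinitely as standing waves.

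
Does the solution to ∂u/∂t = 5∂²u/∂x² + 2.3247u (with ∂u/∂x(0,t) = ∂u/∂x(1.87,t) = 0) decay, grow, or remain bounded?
u grows unboundedly. With Neumann BCs the constant mode has diffusion eigenvalue 0, so any r > 0 makes it grow like e^(2.3247t); solution grows exponentially.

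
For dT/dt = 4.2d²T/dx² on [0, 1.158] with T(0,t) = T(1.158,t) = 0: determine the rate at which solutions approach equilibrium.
Eigenvalues: λₙ = 4.2n²π²/1.158².
First three modes:
  n=1: λ₁ = 4.2π²/1.158² ≈ 30.912
  n=2: λ₂ = 16.8π²/1.158² ≈ 123.649 (4× faster decay)
  n=3: λ₃ = 37.8π²/1.158² ≈ 278.211 (9× faster decay)
As t → ∞, higher modes decay exponentially faster. The n=1 mode dominates: T ~ c₁ sin(πx/1.158) e^{-λ₁t}.
Decay rate: λ₁ = 4.2π²/1.158² ≈ 30.912.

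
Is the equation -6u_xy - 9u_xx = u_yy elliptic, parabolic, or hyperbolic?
Rewriting in standard form: -9u_xx - 6u_xy - u_yy = 0. Computing B² - 4AC with A = -9, B = -6, C = -1: discriminant = 0 (zero). Answer: parabolic.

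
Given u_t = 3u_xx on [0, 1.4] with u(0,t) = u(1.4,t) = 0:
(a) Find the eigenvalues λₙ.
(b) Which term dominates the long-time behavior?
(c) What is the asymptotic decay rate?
Eigenvalues: λₙ = 3n²π²/1.4².
First three modes:
  n=1: λ₁ = 3π²/1.4² ≈ 15.107
  n=2: λ₂ = 12π²/1.4² ≈ 60.426 (4× faster decay)
  n=3: λ₃ = 27π²/1.4² ≈ 135.959 (9× faster decay)
As t → ∞, higher modes decay exponentially faster. The n=1 mode dominates: u ~ c₁ sin(πx/1.4) e^{-λ₁t}.
Decay rate: λ₁ = 3π²/1.4² ≈ 15.107.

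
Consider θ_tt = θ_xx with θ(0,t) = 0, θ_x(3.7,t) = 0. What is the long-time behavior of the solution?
As t → ∞, θ oscillates (no decay). Energy is conserved; the solution oscillates indefinitely as standing waves.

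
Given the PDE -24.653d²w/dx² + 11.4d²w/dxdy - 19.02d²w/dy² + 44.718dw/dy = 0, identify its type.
The second-order coefficients are A = -24.653, B = 11.4, C = -19.02. Since B² - 4AC = -1745.64024 < 0, this is an elliptic PDE.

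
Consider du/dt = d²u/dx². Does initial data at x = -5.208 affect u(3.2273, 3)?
Yes, for any finite x. The heat equation has infinite propagation speed, so all initial data affects all points at any t > 0.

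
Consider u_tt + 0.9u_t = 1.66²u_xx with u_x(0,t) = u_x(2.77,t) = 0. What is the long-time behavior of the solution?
As t → ∞, u → constant (steady state). Damping (γ=0.9) dissipates the nonconstant modes; with Neumann BCs the spatial average obeys M''+γM'=0 and tends to a finite limit.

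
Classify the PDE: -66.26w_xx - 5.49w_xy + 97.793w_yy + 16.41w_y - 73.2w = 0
A = -66.26, B = -5.49, C = 97.793. Discriminant B² - 4AC = 25949.19682. Since 25949.19682 > 0, hyperbolic.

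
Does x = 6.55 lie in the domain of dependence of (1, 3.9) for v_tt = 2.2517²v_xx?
Yes. The domain of dependence is [-7.78163, 9.78163], and 6.55 ∈ [-7.78163, 9.78163].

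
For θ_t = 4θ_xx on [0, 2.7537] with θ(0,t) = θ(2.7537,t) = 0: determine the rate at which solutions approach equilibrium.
Eigenvalues: λₙ = 4n²π²/2.7537².
First three modes:
  n=1: λ₁ = 4π²/2.7537² ≈ 5.206
  n=2: λ₂ = 16π²/2.7537² ≈ 20.825 (4× faster decay)
  n=3: λ₃ = 36π²/2.7537² ≈ 46.856 (9× faster decay)
As t → ∞, higher modes decay exponentially faster. The n=1 mode dominates: θ ~ c₁ sin(πx/2.7537) e^{-λ₁t}.
Decay rate: λ₁ = 4π²/2.7537² ≈ 5.206.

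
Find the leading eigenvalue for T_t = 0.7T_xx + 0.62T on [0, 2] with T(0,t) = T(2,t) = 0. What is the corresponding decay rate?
Eigenvalues: λₙ = 0.7n²π²/2² - 0.62.
First three modes:
  n=1: λ₁ = 0.7π²/2² - 0.62 ≈ 1.107
  n=2: λ₂ = 2.8π²/2² - 0.62 ≈ 6.289
  n=3: λ₃ = 6.3π²/2² - 0.62 ≈ 14.925
Since 0.7π²/2² ≈ 1.727 > 0.62, all λₙ > 0.
The n=1 mode decays slowest → dominates as t → ∞.
Asymptotic: T ~ c₁ sin(πx/2) e^{-λ₁t} with decay rate λ₁ ≈ 1.107.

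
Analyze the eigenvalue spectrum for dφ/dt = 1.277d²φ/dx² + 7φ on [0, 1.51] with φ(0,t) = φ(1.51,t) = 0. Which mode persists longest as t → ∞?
Eigenvalues: λₙ = 1.277n²π²/1.51² - 7.
First three modes:
  n=1: λ₁ = 1.277π²/1.51² - 7 ≈ -1.472
  n=2: λ₂ = 5.108π²/1.51² - 7 ≈ 15.11
  n=3: λ₃ = 11.493π²/1.51² - 7 ≈ 42.748
Since 1.277π²/1.51² ≈ 5.528 < 7, λ₁ < 0.
The n=1 mode grows fastest (−λₙ is largest for n=1) → dominates.
Asymptotic: φ ~ c₁ sin(πx/1.51) e^{1.472t} (exponential growth at rate −λ₁ ≈ 1.472).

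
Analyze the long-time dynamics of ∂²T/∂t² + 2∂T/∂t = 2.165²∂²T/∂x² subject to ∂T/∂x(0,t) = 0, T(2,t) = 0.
Long-time behavior: T → 0. Damping (γ=2) dissipates energy; oscillations decay exponentially.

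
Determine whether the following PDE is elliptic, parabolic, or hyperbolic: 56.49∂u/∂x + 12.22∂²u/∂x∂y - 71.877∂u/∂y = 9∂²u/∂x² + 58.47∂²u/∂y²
Rewriting in standard form: -9∂²u/∂x² + 12.22∂²u/∂x∂y - 58.47∂²u/∂y² + 56.49∂u/∂x - 71.877∂u/∂y = 0. Coefficients: A = -9, B = 12.22, C = -58.47. B² - 4AC = -1955.5916, which is negative, so the equation is elliptic.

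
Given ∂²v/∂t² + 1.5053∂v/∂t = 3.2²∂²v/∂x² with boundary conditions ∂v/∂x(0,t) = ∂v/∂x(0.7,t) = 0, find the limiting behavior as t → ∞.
v → constant (steady state). Damping (γ=1.5053) dissipates the nonconstant modes; with Neumann BCs the spatial average obeys M''+γM'=0 and tends to a finite limit.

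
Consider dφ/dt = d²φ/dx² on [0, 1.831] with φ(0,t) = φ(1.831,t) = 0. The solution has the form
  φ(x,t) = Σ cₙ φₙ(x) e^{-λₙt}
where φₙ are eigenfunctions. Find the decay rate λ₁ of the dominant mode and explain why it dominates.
Eigenvalues: λₙ = n²π²/1.831².
First three modes:
  n=1: λ₁ = π²/1.831² ≈ 2.944
  n=2: λ₂ = 4π²/1.831² ≈ 11.776 (4× faster decay)
  n=3: λ₃ = 9π²/1.831² ≈ 26.495 (9× faster decay)
As t → ∞, higher modes decay exponentially faster. The n=1 mode dominates: φ ~ c₁ sin(πx/1.831) e^{-λ₁t}.
Decay rate: λ₁ = π²/1.831² ≈ 2.944.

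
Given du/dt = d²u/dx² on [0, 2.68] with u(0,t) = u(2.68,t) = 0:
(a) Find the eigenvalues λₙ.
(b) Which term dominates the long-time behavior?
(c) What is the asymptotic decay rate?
Eigenvalues: λₙ = n²π²/2.68².
First three modes:
  n=1: λ₁ = π²/2.68² ≈ 1.374
  n=2: λ₂ = 4π²/2.68² ≈ 5.497 (4× faster decay)
  n=3: λ₃ = 9π²/2.68² ≈ 12.367 (9× faster decay)
As t → ∞, higher modes decay exponentially faster. The n=1 mode dominates: u ~ c₁ sin(πx/2.68) e^{-λ₁t}.
Decay rate: λ₁ = π²/2.68² ≈ 1.374.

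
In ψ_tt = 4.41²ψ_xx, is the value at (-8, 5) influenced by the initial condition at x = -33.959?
No. The domain of dependence is [-30.05, 14.05], and -33.959 is outside this interval.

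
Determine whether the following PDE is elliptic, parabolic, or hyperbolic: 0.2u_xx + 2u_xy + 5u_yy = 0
Coefficients: A = 0.2, B = 2, C = 5. B² - 4AC = 0, which is zero, so the equation is parabolic.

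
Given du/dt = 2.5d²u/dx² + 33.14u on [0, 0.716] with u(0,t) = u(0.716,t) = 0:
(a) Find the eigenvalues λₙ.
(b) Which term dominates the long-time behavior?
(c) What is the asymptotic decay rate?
Eigenvalues: λₙ = 2.5n²π²/0.716² - 33.14.
First three modes:
  n=1: λ₁ = 2.5π²/0.716² - 33.14 ≈ 14.99
  n=2: λ₂ = 10π²/0.716² - 33.14 ≈ 159.379
  n=3: λ₃ = 22.5π²/0.716² - 33.14 ≈ 400.028
Since 2.5π²/0.716² ≈ 48.13 > 33.14, all λₙ > 0.
The n=1 mode decays slowest → dominates as t → ∞.
Asymptotic: u ~ c₁ sin(πx/0.716) e^{-λ₁t} with decay rate λ₁ ≈ 14.99.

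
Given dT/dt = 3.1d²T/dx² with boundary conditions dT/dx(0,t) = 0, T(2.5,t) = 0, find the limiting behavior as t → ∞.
T → 0. Heat escapes through the Dirichlet boundary.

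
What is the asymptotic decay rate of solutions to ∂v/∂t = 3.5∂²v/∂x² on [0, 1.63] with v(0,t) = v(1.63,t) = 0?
Eigenvalues: λₙ = 3.5n²π²/1.63².
First three modes:
  n=1: λ₁ = 3.5π²/1.63² ≈ 13.001
  n=2: λ₂ = 14π²/1.63² ≈ 52.006 (4× faster decay)
  n=3: λ₃ = 31.5π²/1.63² ≈ 117.013 (9× faster decay)
As t → ∞, higher modes decay exponentially faster. The n=1 mode dominates: v ~ c₁ sin(πx/1.63) e^{-λ₁t}.
Decay rate: λ₁ = 3.5π²/1.63² ≈ 13.001.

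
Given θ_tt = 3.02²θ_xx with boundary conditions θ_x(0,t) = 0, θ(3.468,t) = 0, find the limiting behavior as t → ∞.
θ oscillates (no decay). Energy is conserved; the solution oscillates indefinitely as standing waves.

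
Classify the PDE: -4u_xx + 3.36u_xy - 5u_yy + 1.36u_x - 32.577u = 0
A = -4, B = 3.36, C = -5. Discriminant B² - 4AC = -68.7104. Since -68.7104 < 0, elliptic.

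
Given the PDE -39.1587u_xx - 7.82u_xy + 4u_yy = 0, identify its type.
The second-order coefficients are A = -39.1587, B = -7.82, C = 4. Since B² - 4AC = 687.6916 > 0, this is a hyperbolic PDE.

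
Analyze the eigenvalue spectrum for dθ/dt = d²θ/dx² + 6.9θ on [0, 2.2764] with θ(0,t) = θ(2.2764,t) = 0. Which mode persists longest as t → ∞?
Eigenvalues: λₙ = n²π²/2.2764² - 6.9.
First three modes:
  n=1: λ₁ = π²/2.2764² - 6.9 ≈ -4.995
  n=2: λ₂ = 4π²/2.2764² - 6.9 ≈ 0.718
  n=3: λ₃ = 9π²/2.2764² - 6.9 ≈ 10.241
Since π²/2.2764² ≈ 1.905 < 6.9, λ₁ < 0.
The n=1 mode grows fastest (−λₙ is largest for n=1) → dominates.
Asymptotic: θ ~ c₁ sin(πx/2.2764) e^{4.995t} (exponential growth at rate −λ₁ ≈ 4.995).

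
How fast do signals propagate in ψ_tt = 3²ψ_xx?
Speed = 3. Information travels along characteristics x = x₀ ± 3t.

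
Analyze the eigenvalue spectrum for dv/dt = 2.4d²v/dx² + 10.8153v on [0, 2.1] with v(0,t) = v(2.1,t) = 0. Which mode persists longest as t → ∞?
Eigenvalues: λₙ = 2.4n²π²/2.1² - 10.8153.
First three modes:
  n=1: λ₁ = 2.4π²/2.1² - 10.8153 ≈ -5.444
  n=2: λ₂ = 9.6π²/2.1² - 10.8153 ≈ 10.67
  n=3: λ₃ = 21.6π²/2.1² - 10.8153 ≈ 37.526
Since 2.4π²/2.1² ≈ 5.371 < 10.8153, λ₁ < 0.
The n=1 mode grows fastest (−λₙ is largest for n=1) → dominates.
Asymptotic: v ~ c₁ sin(πx/2.1) e^{5.444t} (exponential growth at rate −λ₁ ≈ 5.444).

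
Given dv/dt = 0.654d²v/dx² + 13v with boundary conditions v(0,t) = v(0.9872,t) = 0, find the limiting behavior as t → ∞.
v grows unboundedly. Reaction dominates diffusion (r=13 > κπ²/L²≈6.62); solution grows exponentially.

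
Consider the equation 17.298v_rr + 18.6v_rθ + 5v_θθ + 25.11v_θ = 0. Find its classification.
Parabolic. (A = 17.298, B = 18.6, C = 5 gives B² - 4AC = 0.)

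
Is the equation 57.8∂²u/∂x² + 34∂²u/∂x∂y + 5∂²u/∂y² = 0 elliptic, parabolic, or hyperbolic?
Computing B² - 4AC with A = 57.8, B = 34, C = 5: discriminant = 0 (zero). Answer: parabolic.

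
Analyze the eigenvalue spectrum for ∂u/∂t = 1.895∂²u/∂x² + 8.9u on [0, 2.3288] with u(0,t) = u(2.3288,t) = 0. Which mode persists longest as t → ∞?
Eigenvalues: λₙ = 1.895n²π²/2.3288² - 8.9.
First three modes:
  n=1: λ₁ = 1.895π²/2.3288² - 8.9 ≈ -5.451
  n=2: λ₂ = 7.58π²/2.3288² - 8.9 ≈ 4.894
  n=3: λ₃ = 17.055π²/2.3288² - 8.9 ≈ 22.138
Since 1.895π²/2.3288² ≈ 3.449 < 8.9, λ₁ < 0.
The n=1 mode grows fastest (−λₙ is largest for n=1) → dominates.
Asymptotic: u ~ c₁ sin(πx/2.3288) e^{5.451t} (exponential growth at rate −λ₁ ≈ 5.451).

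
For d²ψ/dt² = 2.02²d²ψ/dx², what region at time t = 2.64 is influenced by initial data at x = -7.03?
Domain of influence: [-12.3628, -1.6972]. Data at x = -7.03 spreads outward at speed 2.02.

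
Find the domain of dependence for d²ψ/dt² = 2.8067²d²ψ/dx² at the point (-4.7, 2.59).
Domain of dependence: [-11.969353, 2.569353]. Signals travel at speed 2.8067, so data within |x - -4.7| ≤ 2.8067·2.59 = 7.269353 can reach the point.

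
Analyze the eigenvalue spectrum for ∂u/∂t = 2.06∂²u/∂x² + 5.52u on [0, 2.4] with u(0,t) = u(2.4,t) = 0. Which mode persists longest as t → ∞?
Eigenvalues: λₙ = 2.06n²π²/2.4² - 5.52.
First three modes:
  n=1: λ₁ = 2.06π²/2.4² - 5.52 ≈ -1.99
  n=2: λ₂ = 8.24π²/2.4² - 5.52 ≈ 8.599
  n=3: λ₃ = 18.54π²/2.4² - 5.52 ≈ 26.248
Since 2.06π²/2.4² ≈ 3.53 < 5.52, λ₁ < 0.
The n=1 mode grows fastest (−λₙ is largest for n=1) → dominates.
Asymptotic: u ~ c₁ sin(πx/2.4) e^{1.99t} (exponential growth at rate −λ₁ ≈ 1.99).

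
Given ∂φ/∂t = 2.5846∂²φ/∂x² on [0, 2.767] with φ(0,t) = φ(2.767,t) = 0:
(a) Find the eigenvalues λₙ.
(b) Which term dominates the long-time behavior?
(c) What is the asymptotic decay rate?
Eigenvalues: λₙ = 2.5846n²π²/2.767².
First three modes:
  n=1: λ₁ = 2.5846π²/2.767² ≈ 3.332
  n=2: λ₂ = 10.3384π²/2.767² ≈ 13.327 (4× faster decay)
  n=3: λ₃ = 23.2614π²/2.767² ≈ 29.986 (9× faster decay)
As t → ∞, higher modes decay exponentially faster. The n=1 mode dominates: φ ~ c₁ sin(πx/2.767) e^{-λ₁t}.
Decay rate: λ₁ = 2.5846π²/2.767² ≈ 3.332.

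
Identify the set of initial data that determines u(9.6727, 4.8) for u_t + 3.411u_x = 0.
A single point: x = -6.7001. The characteristic through (9.6727, 4.8) is x - 3.411t = const, so x = 9.6727 - 3.411·4.8 = -6.7001.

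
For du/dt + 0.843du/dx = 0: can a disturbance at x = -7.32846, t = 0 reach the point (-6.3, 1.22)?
Yes. The characteristic through (-6.3, 1.22) passes through x = -7.32846.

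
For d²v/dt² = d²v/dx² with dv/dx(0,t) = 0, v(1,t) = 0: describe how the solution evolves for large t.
v oscillates (no decay). Energy is conserved; the solution oscillates indefinitely as standing waves.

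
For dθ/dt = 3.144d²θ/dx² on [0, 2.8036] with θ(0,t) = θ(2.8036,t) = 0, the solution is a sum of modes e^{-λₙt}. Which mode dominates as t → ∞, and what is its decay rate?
Eigenvalues: λₙ = 3.144n²π²/2.8036².
First three modes:
  n=1: λ₁ = 3.144π²/2.8036² ≈ 3.948
  n=2: λ₂ = 12.576π²/2.8036² ≈ 15.791 (4× faster decay)
  n=3: λ₃ = 28.296π²/2.8036² ≈ 35.53 (9× faster decay)
As t → ∞, higher modes decay exponentially faster. The n=1 mode dominates: θ ~ c₁ sin(πx/2.8036) e^{-λ₁t}.
Decay rate: λ₁ = 3.144π²/2.8036² ≈ 3.948.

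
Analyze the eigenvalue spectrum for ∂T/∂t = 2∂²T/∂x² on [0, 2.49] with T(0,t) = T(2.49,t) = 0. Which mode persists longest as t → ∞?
Eigenvalues: λₙ = 2n²π²/2.49².
First three modes:
  n=1: λ₁ = 2π²/2.49² ≈ 3.184
  n=2: λ₂ = 8π²/2.49² ≈ 12.735 (4× faster decay)
  n=3: λ₃ = 18π²/2.49² ≈ 28.653 (9× faster decay)
As t → ∞, higher modes decay exponentially faster. The n=1 mode dominates: T ~ c₁ sin(πx/2.49) e^{-λ₁t}.
Decay rate: λ₁ = 2π²/2.49² ≈ 3.184.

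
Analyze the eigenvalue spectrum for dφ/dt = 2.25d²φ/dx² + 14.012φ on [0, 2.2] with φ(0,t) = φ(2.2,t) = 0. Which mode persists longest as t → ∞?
Eigenvalues: λₙ = 2.25n²π²/2.2² - 14.012.
First three modes:
  n=1: λ₁ = 2.25π²/2.2² - 14.012 ≈ -9.424
  n=2: λ₂ = 9π²/2.2² - 14.012 ≈ 4.341
  n=3: λ₃ = 20.25π²/2.2² - 14.012 ≈ 27.281
Since 2.25π²/2.2² ≈ 4.588 < 14.012, λ₁ < 0.
The n=1 mode grows fastest (−λₙ is largest for n=1) → dominates.
Asymptotic: φ ~ c₁ sin(πx/2.2) e^{9.424t} (exponential growth at rate −λ₁ ≈ 9.424).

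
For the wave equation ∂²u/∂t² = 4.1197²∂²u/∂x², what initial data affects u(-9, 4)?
Domain of dependence: [-25.4788, 7.4788]. Signals travel at speed 4.1197, so data within |x - -9| ≤ 4.1197·4 = 16.4788 can reach the point.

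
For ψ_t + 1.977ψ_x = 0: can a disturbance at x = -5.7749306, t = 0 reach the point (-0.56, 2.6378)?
Yes. The characteristic through (-0.56, 2.6378) passes through x = -5.7749306.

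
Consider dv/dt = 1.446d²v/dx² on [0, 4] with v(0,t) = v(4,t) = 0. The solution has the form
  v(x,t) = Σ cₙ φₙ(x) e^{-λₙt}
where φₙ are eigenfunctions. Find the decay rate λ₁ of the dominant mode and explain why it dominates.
Eigenvalues: λₙ = 1.446n²π²/4².
First three modes:
  n=1: λ₁ = 1.446π²/4² ≈ 0.892
  n=2: λ₂ = 5.784π²/4² ≈ 3.568 (4× faster decay)
  n=3: λ₃ = 13.014π²/4² ≈ 8.028 (9× faster decay)
As t → ∞, higher modes decay exponentially faster. The n=1 mode dominates: v ~ c₁ sin(πx/4) e^{-λ₁t}.
Decay rate: λ₁ = 1.446π²/4² ≈ 0.892.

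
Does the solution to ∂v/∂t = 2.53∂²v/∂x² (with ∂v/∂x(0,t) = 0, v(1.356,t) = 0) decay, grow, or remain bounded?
v → 0. Heat escapes through the Dirichlet boundary.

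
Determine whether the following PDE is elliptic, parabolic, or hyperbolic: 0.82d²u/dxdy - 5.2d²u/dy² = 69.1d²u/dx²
Rewriting in standard form: -69.1d²u/dx² + 0.82d²u/dxdy - 5.2d²u/dy² = 0. Coefficients: A = -69.1, B = 0.82, C = -5.2. B² - 4AC = -1436.6076, which is negative, so the equation is elliptic.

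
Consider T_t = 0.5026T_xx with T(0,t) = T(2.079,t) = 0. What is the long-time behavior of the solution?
As t → ∞, T → 0. Heat diffuses out through both boundaries.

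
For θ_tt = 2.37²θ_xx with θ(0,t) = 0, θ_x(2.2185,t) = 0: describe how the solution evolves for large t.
θ oscillates (no decay). Energy is conserved; the solution oscillates indefinitely as standing waves.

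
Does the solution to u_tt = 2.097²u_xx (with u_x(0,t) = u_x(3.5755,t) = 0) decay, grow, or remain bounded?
u oscillates about a mean that drifts linearly in t (generically unbounded; no decay). There is no damping, so the nonconstant modes persist as standing waves (energy conserved, no decay). But with Neumann conditions at both ends the constant mode has eigenvalue 0: the spatial mean M(t) of u satisfies M'' = 0, so M(t) = M(0) + M'(0)·t. Unless the initial velocity has zero mean (∫u_t(x,0)dx = 0), the solution grows linearly in t (unbounded, though not exponentially); if it does have zero mean, the solution stays bounded and simply oscillates.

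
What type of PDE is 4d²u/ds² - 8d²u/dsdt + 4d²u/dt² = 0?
With A = 4, B = -8, C = 4, the discriminant is 0. This is a parabolic PDE.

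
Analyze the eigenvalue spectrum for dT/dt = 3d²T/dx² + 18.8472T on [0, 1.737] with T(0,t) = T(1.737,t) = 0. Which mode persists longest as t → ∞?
Eigenvalues: λₙ = 3n²π²/1.737² - 18.8472.
First three modes:
  n=1: λ₁ = 3π²/1.737² - 18.8472 ≈ -9.034
  n=2: λ₂ = 12π²/1.737² - 18.8472 ≈ 20.407
  n=3: λ₃ = 27π²/1.737² - 18.8472 ≈ 69.474
Since 3π²/1.737² ≈ 9.813 < 18.8472, λ₁ < 0.
The n=1 mode grows fastest (−λₙ is largest for n=1) → dominates.
Asymptotic: T ~ c₁ sin(πx/1.737) e^{9.034t} (exponential growth at rate −λ₁ ≈ 9.034).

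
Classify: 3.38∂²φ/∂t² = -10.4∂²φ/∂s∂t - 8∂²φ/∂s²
Rewriting in standard form: 8∂²φ/∂s² + 10.4∂²φ/∂s∂t + 3.38∂²φ/∂t² = 0. Parabolic (discriminant = 0).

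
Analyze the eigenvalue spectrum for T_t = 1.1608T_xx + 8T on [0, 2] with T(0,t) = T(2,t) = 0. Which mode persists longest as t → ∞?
Eigenvalues: λₙ = 1.1608n²π²/2² - 8.
First three modes:
  n=1: λ₁ = 1.1608π²/2² - 8 ≈ -5.136
  n=2: λ₂ = 4.6432π²/2² - 8 ≈ 3.457
  n=3: λ₃ = 10.4472π²/2² - 8 ≈ 17.777
Since 1.1608π²/2² ≈ 2.864 < 8, λ₁ < 0.
The n=1 mode grows fastest (−λₙ is largest for n=1) → dominates.
Asymptotic: T ~ c₁ sin(πx/2) e^{5.136t} (exponential growth at rate −λ₁ ≈ 5.136).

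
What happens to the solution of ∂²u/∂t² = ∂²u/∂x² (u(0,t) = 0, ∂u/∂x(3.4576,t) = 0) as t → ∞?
u oscillates (no decay). Energy is conserved; the solution oscillates indefinitely as standing waves.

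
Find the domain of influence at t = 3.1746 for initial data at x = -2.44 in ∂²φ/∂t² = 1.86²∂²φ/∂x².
Domain of influence: [-8.344756, 3.464756]. Data at x = -2.44 spreads outward at speed 1.86.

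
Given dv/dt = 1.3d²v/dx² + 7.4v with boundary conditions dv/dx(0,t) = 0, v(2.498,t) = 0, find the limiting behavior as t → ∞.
v grows unboundedly. Reaction dominates diffusion (r=7.4 > κπ²/(4L²)≈0.51); solution grows exponentially.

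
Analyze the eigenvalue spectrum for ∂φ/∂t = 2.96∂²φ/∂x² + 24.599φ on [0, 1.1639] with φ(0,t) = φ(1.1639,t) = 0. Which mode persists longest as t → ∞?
Eigenvalues: λₙ = 2.96n²π²/1.1639² - 24.599.
First three modes:
  n=1: λ₁ = 2.96π²/1.1639² - 24.599 ≈ -3.033
  n=2: λ₂ = 11.84π²/1.1639² - 24.599 ≈ 61.663
  n=3: λ₃ = 26.64π²/1.1639² - 24.599 ≈ 169.491
Since 2.96π²/1.1639² ≈ 21.566 < 24.599, λ₁ < 0.
The n=1 mode grows fastest (−λₙ is largest for n=1) → dominates.
Asymptotic: φ ~ c₁ sin(πx/1.1639) e^{3.033t} (exponential growth at rate −λ₁ ≈ 3.033).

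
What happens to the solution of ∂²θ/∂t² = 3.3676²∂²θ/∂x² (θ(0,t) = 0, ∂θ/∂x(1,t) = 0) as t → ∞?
θ oscillates (no decay). Energy is conserved; the solution oscillates indefinitely as standing waves.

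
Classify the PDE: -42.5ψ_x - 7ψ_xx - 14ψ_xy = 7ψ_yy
Rewriting in standard form: -7ψ_xx - 14ψ_xy - 7ψ_yy - 42.5ψ_x = 0. A = -7, B = -14, C = -7. Discriminant B² - 4AC = 0. Since 0 = 0, parabolic.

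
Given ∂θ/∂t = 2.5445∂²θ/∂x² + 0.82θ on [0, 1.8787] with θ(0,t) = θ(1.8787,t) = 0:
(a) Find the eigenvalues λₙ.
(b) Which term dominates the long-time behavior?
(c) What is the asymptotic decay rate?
Eigenvalues: λₙ = 2.5445n²π²/1.8787² - 0.82.
First three modes:
  n=1: λ₁ = 2.5445π²/1.8787² - 0.82 ≈ 6.295
  n=2: λ₂ = 10.178π²/1.8787² - 0.82 ≈ 27.641
  n=3: λ₃ = 22.9005π²/1.8787² - 0.82 ≈ 63.217
Since 2.5445π²/1.8787² ≈ 7.115 > 0.82, all λₙ > 0.
The n=1 mode decays slowest → dominates as t → ∞.
Asymptotic: θ ~ c₁ sin(πx/1.8787) e^{-λ₁t} with decay rate λ₁ ≈ 6.295.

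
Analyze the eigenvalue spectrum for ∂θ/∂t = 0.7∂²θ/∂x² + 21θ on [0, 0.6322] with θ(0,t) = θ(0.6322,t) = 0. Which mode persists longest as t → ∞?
Eigenvalues: λₙ = 0.7n²π²/0.6322² - 21.
First three modes:
  n=1: λ₁ = 0.7π²/0.6322² - 21 ≈ -3.714
  n=2: λ₂ = 2.8π²/0.6322² - 21 ≈ 48.143
  n=3: λ₃ = 6.3π²/0.6322² - 21 ≈ 134.572
Since 0.7π²/0.6322² ≈ 17.286 < 21, λ₁ < 0.
The n=1 mode grows fastest (−λₙ is largest for n=1) → dominates.
Asymptotic: θ ~ c₁ sin(πx/0.6322) e^{3.714t} (exponential growth at rate −λ₁ ≈ 3.714).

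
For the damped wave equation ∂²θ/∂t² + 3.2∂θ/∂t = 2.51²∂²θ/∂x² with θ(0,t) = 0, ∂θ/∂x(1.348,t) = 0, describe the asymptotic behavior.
θ → 0. Damping (γ=3.2) dissipates energy; oscillations decay exponentially.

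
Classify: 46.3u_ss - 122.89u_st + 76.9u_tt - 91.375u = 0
Hyperbolic (discriminant = 860.0721).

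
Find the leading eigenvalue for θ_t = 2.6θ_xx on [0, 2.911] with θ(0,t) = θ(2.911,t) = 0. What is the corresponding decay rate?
Eigenvalues: λₙ = 2.6n²π²/2.911².
First three modes:
  n=1: λ₁ = 2.6π²/2.911² ≈ 3.028
  n=2: λ₂ = 10.4π²/2.911² ≈ 12.113 (4× faster decay)
  n=3: λ₃ = 23.4π²/2.911² ≈ 27.254 (9× faster decay)
As t → ∞, higher modes decay exponentially faster. The n=1 mode dominates: θ ~ c₁ sin(πx/2.911) e^{-λ₁t}.
Decay rate: λ₁ = 2.6π²/2.911² ≈ 3.028.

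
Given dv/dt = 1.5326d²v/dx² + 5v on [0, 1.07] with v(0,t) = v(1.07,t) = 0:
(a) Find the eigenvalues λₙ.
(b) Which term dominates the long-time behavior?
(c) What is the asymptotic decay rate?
Eigenvalues: λₙ = 1.5326n²π²/1.07² - 5.
First three modes:
  n=1: λ₁ = 1.5326π²/1.07² - 5 ≈ 8.212
  n=2: λ₂ = 6.1304π²/1.07² - 5 ≈ 47.847
  n=3: λ₃ = 13.7934π²/1.07² - 5 ≈ 113.906
Since 1.5326π²/1.07² ≈ 13.212 > 5, all λₙ > 0.
The n=1 mode decays slowest → dominates as t → ∞.
Asymptotic: v ~ c₁ sin(πx/1.07) e^{-λ₁t} with decay rate λ₁ ≈ 8.212.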